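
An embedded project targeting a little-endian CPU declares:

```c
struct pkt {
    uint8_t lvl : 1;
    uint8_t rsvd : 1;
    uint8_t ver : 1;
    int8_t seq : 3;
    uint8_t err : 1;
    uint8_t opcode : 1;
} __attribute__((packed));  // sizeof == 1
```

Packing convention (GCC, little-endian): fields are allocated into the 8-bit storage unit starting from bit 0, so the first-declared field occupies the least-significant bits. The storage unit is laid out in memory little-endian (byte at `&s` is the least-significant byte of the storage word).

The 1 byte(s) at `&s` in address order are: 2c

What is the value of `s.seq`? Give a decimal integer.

-3

[0]=0x2c (little-endian) → word 0x2c
lvl [0+:1] = (word>>0) & 0x1 = 0
rsvd [1+:1] = (word>>1) & 0x1 = 0
ver [2+:1] = (word>>2) & 0x1 = 1
seq [3+:3] = (word>>3) & 0x7 = 5  ←
err [6+:1] = (word>>6) & 0x1 = 0
opcode [7+:1] = (word>>7) & 0x1 = 0
seq signed 3b, MSB=1: 5 - 8 = -3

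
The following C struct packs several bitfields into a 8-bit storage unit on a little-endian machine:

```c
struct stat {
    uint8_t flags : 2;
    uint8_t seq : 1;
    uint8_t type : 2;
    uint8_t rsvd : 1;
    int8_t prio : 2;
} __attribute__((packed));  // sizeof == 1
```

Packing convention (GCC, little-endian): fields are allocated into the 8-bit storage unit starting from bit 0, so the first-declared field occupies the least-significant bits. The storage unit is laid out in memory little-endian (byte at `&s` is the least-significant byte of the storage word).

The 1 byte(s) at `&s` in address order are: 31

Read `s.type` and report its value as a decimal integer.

[0]=0x31 (little-endian) → word 0x31
flags [0+:2] = (word>>0) & 0x3 = 1
seq [2+:1] = (word>>2) & 0x1 = 0
type [3+:2] = (word>>3) & 0x3 = 2  ←
rsvd [5+:1] = (word>>5) & 0x1 = 1
prio [6+:2] = (word>>6) & 0x3 = 0

2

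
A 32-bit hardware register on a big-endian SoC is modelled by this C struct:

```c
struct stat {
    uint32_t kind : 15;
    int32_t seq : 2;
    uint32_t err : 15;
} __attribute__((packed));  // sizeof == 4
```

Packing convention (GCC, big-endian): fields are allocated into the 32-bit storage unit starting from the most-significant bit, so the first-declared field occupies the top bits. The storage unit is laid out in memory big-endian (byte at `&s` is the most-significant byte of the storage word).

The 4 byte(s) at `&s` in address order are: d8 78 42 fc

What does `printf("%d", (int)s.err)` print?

[0]=0xd8 [1]=0x78 [2]=0x42 [3]=0xfc (big-endian) → word 0xd87842fc
kind [17+:15] = (word>>17) & 0x7fff = 27708
seq [15+:2] = (word>>15) & 0x3 = 0
err [0+:15] = (word>>0) & 0x7fff = 17148  ←

17148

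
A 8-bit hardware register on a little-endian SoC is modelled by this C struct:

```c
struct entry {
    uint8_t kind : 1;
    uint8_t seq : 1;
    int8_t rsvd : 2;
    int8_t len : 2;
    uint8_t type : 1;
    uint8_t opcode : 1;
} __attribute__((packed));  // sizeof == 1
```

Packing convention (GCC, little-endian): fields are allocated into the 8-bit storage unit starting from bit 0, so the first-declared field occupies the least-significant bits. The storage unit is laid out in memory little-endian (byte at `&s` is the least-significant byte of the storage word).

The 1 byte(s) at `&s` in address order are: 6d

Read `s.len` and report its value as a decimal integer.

[0]=0x6d (little-endian) → word 0x6d
kind:1 @ bit 0 → (0x6d>>0)&0x1 = 0x1
seq:1 @ bit 1 → (0x6d>>1)&0x1 = 0x0
rsvd:2 @ bit 2 → (0x6d>>2)&0x3 = 0x3
len:2 @ bit 4 → (0x6d>>4)&0x3 = 0x2  ←
type:1 @ bit 6 → (0x6d>>6)&0x1 = 0x1
opcode:1 @ bit 7 → (0x6d>>7)&0x1 = 0x0
len signed 2b, MSB=1: 2 - 4 = -2

-2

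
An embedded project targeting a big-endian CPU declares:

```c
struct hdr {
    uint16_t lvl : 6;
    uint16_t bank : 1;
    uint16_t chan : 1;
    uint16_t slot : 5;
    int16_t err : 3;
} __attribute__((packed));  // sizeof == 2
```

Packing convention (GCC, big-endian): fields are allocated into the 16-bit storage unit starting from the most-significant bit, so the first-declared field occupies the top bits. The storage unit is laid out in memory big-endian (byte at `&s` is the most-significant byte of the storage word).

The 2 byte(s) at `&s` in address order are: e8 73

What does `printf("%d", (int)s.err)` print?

[0]=0xe8 [1]=0x73 (big-endian) → word 0xe873
lvl:6 @ bit 10 → (0xe873>>10)&0x3f = 0x3a
bank:1 @ bit 9 → (0xe873>>9)&0x1 = 0x0
chan:1 @ bit 8 → (0xe873>>8)&0x1 = 0x0
slot:5 @ bit 3 → (0xe873>>3)&0x1f = 0xe
err:3 @ bit 0 → (0xe873>>0)&0x7 = 0x3  ←
err signed 3b, MSB=0: value = 3

3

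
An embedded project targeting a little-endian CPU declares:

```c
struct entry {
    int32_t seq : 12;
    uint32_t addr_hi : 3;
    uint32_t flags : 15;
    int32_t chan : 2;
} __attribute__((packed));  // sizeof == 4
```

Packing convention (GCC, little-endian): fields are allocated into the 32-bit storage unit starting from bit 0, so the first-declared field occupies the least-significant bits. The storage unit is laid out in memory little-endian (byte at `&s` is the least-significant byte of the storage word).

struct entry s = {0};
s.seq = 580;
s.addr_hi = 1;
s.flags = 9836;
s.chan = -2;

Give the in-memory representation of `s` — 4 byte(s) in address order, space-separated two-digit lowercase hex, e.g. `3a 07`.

44 12 36 93

seq (12b) val=580 bits=0x244 at bit 0: 0x00000244
addr_hi (3b) val=1 bits=0x1 at bit 12: 0x00001244
flags (15b) val=9836 bits=0x266c at bit 15: 0x13361244
chan (2b) val=-2 bits=0x2 at bit 30: 0x93361244
word = 0x93361244 → little-endian bytes:
  [0]=0x44  [1]=0x12  [2]=0x36  [3]=0x93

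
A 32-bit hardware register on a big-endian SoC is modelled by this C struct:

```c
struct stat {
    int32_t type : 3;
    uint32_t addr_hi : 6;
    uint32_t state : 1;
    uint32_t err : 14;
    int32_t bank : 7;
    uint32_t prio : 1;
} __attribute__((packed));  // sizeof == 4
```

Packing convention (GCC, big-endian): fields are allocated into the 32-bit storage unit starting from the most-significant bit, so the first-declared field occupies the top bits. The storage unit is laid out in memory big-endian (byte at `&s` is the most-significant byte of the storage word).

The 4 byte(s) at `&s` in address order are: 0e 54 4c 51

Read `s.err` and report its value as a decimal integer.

5196

[0]=0x0e [1]=0x54 [2]=0x4c [3]=0x51 (big-endian) → word 0x0e544c51
type:3 @ bit 29 → (0x0e544c51>>29)&0x7 = 0x0
addr_hi:6 @ bit 23 → (0x0e544c51>>23)&0x3f = 0x1c
state:1 @ bit 22 → (0x0e544c51>>22)&0x1 = 0x1
err:14 @ bit 8 → (0x0e544c51>>8)&0x3fff = 0x144c  ←
bank:7 @ bit 1 → (0x0e544c51>>1)&0x7f = 0x28
prio:1 @ bit 0 → (0x0e544c51>>0)&0x1 = 0x1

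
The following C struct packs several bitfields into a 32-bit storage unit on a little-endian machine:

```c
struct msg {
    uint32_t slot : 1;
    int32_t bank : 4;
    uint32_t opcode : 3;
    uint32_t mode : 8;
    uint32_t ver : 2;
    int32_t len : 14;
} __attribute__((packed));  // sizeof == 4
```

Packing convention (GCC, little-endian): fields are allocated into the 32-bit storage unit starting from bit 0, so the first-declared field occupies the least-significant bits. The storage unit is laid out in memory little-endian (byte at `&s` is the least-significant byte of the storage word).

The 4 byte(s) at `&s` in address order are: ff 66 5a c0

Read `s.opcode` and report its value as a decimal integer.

7

[0]=0xff [1]=0x66 [2]=0x5a [3]=0xc0 (little-endian) → word 0xc05a66ff
slot:1 @ bit 0 → (0xc05a66ff>>0)&0x1 = 0x1
bank:4 @ bit 1 → (0xc05a66ff>>1)&0xf = 0xf
opcode:3 @ bit 5 → (0xc05a66ff>>5)&0x7 = 0x7  ←
mode:8 @ bit 8 → (0xc05a66ff>>8)&0xff = 0x66
ver:2 @ bit 16 → (0xc05a66ff>>16)&0x3 = 0x2
len:14 @ bit 18 → (0xc05a66ff>>18)&0x3fff = 0x3016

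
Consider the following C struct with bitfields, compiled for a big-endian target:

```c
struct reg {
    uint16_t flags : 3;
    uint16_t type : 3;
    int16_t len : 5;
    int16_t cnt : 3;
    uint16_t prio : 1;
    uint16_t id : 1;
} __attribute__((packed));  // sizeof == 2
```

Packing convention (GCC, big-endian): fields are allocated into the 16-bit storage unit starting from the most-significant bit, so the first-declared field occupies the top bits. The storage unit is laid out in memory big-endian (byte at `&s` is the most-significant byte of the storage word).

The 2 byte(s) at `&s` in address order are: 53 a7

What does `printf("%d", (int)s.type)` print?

[0]=0x53 [1]=0xa7 (big-endian) → word 0x53a7
flags:3 @ bit 13 → (0x53a7>>13)&0x7 = 0x2
type:3 @ bit 10 → (0x53a7>>10)&0x7 = 0x4  ←
len:5 @ bit 5 → (0x53a7>>5)&0x1f = 0x1d
cnt:3 @ bit 2 → (0x53a7>>2)&0x7 = 0x1
prio:1 @ bit 1 → (0x53a7>>1)&0x1 = 0x1
id:1 @ bit 0 → (0x53a7>>0)&0x1 = 0x1

4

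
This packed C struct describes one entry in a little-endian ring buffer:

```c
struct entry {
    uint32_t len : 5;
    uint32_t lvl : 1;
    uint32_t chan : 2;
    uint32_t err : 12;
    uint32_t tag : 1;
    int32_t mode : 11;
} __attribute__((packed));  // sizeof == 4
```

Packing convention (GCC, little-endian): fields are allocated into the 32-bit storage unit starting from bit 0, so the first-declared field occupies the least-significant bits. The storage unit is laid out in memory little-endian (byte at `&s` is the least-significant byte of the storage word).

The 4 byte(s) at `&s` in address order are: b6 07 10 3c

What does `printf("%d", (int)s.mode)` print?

480

[0]=0xb6 [1]=0x07 [2]=0x10 [3]=0x3c (little-endian) → word 0x3c1007b6
len [0+:5] = (word>>0) & 0x1f = 22
lvl [5+:1] = (word>>5) & 0x1 = 1
chan [6+:2] = (word>>6) & 0x3 = 2
err [8+:12] = (word>>8) & 0xfff = 7
tag [20+:1] = (word>>20) & 0x1 = 1
mode [21+:11] = (word>>21) & 0x7ff = 480  ←
mode signed 11b, MSB=0: value = 480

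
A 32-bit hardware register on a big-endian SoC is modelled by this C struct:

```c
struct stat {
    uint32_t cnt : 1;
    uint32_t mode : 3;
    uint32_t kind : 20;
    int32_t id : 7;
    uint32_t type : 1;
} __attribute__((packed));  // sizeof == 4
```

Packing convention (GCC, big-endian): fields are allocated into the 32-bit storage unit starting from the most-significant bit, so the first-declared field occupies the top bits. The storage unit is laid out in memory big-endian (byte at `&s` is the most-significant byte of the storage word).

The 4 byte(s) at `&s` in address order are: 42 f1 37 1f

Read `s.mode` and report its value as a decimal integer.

4

[0]=0x42 [1]=0xf1 [2]=0x37 [3]=0x1f (big-endian) → word 0x42f1371f
cnt:1 @ bit 31 → (0x42f1371f>>31)&0x1 = 0x0
mode:3 @ bit 28 → (0x42f1371f>>28)&0x7 = 0x4  ←
kind:20 @ bit 8 → (0x42f1371f>>8)&0xfffff = 0x2f137
id:7 @ bit 1 → (0x42f1371f>>1)&0x7f = 0xf
type:1 @ bit 0 → (0x42f1371f>>0)&0x1 = 0x1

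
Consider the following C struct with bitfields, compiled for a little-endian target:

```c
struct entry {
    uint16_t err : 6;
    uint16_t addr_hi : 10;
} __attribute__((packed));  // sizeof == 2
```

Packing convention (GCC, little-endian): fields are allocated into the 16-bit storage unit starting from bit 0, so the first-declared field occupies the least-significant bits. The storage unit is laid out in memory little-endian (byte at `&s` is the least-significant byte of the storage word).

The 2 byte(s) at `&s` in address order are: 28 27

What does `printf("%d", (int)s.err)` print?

[0]=0x28 [1]=0x27 (little-endian) → word 0x2728
err:6 @ bit 0 → (0x2728>>0)&0x3f = 0x28  ←
addr_hi:10 @ bit 6 → (0x2728>>6)&0x3ff = 0x9c

40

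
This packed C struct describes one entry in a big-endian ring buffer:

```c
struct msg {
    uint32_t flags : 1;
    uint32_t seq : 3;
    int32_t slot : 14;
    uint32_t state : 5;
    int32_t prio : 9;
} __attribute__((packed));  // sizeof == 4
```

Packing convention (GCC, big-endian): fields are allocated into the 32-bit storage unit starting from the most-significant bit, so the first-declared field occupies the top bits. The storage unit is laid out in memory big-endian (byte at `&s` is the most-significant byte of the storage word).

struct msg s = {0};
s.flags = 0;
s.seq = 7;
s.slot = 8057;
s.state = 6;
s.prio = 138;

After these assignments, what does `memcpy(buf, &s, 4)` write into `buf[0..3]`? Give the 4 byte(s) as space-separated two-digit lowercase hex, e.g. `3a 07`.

77 de 4c 8a

flags:1 = 0 → 0x0 << 31 → word 0x00000000
seq:3 = 7 → 0x7 << 28 → word 0x70000000
slot:14 = 8057 → 0x1f79 << 14 → word 0x77de4000
state:5 = 6 → 0x6 << 9 → word 0x77de4c00
prio:9 = 138 → 0x8a << 0 → word 0x77de4c8a
word = 0x77de4c8a → big-endian bytes:
  [0]=0x77  [1]=0xde  [2]=0x4c  [3]=0x8a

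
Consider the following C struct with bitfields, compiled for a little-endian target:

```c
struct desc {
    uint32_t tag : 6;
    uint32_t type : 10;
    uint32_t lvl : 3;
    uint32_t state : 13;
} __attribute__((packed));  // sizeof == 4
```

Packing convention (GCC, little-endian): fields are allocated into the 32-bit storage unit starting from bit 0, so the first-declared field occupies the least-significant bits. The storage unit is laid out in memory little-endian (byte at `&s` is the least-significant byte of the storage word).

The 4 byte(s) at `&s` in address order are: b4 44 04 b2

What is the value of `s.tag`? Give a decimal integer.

[0]=0xb4 [1]=0x44 [2]=0x04 [3]=0xb2 (little-endian) → word 0xb20444b4
tag [0+:6] = (word>>0) & 0x3f = 52  ←
type [6+:10] = (word>>6) & 0x3ff = 274
lvl [16+:3] = (word>>16) & 0x7 = 4
state [19+:13] = (word>>19) & 0x1fff = 5696

52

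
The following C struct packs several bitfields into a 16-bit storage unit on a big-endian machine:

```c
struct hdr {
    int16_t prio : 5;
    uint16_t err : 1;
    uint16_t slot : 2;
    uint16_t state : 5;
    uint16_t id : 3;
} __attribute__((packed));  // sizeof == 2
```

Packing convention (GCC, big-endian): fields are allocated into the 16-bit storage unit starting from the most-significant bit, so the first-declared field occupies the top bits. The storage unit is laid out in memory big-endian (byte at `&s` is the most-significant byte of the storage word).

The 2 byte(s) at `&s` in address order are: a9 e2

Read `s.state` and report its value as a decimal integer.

[0]=0xa9 [1]=0xe2 (big-endian) → word 0xa9e2
prio:5 @ bit 11 → (0xa9e2>>11)&0x1f = 0x15
err:1 @ bit 10 → (0xa9e2>>10)&0x1 = 0x0
slot:2 @ bit 8 → (0xa9e2>>8)&0x3 = 0x1
state:5 @ bit 3 → (0xa9e2>>3)&0x1f = 0x1c  ←
id:3 @ bit 0 → (0xa9e2>>0)&0x7 = 0x2

28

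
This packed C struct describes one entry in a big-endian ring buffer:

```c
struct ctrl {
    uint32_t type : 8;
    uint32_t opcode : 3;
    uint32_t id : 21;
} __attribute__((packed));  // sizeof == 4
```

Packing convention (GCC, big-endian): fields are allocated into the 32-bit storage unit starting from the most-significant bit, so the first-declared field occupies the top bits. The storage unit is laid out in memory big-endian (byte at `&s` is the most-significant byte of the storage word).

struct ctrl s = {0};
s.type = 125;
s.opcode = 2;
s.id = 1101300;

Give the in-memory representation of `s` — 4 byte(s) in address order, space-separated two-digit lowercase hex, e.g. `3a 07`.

7d 50 cd f4

[24+:8] type=125 & 0xff = 0x7d; word=0x7d000000
[21+:3] opcode=2 & 0x7 = 0x2; word=0x7d400000
[0+:21] id=1101300 & 0x1fffff = 0x10cdf4; word=0x7d50cdf4
word = 0x7d50cdf4 → big-endian bytes:
  [0]=0x7d  [1]=0x50  [2]=0xcd  [3]=0xf4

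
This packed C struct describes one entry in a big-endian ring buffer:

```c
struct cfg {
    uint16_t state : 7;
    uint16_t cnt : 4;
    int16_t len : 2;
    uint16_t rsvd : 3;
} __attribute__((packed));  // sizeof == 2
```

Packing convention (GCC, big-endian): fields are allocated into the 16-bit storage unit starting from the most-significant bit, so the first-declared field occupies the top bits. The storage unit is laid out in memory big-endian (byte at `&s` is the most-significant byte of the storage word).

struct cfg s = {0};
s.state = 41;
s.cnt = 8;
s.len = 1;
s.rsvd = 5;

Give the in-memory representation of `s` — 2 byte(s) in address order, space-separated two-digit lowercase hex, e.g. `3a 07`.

53 0d

state (7b) val=41 bits=0x29 at bit 9: 0x5200
cnt (4b) val=8 bits=0x8 at bit 5: 0x5300
len (2b) val=1 bits=0x1 at bit 3: 0x5308
rsvd (3b) val=5 bits=0x5 at bit 0: 0x530d
word = 0x530d → big-endian bytes:
  [0]=0x53  [1]=0x0d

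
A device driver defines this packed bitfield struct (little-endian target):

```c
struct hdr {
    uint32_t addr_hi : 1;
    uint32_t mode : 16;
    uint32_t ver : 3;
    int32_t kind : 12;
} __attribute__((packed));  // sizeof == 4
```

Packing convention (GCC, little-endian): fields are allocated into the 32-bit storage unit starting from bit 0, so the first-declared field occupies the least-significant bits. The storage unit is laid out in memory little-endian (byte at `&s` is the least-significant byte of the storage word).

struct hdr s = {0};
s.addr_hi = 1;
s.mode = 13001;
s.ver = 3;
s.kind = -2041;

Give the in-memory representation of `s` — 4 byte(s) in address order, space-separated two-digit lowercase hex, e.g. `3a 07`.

addr_hi:1 = 1 → 0x1 << 0 → word 0x00000001
mode:16 = 13001 → 0x32c9 << 1 → word 0x00006593
ver:3 = 3 → 0x3 << 17 → word 0x00066593
kind:12 = -2041 → 0x807 << 20 → word 0x80766593
word = 0x80766593 → little-endian bytes:
  [0]=0x93  [1]=0x65  [2]=0x76  [3]=0x80

93 65 76 80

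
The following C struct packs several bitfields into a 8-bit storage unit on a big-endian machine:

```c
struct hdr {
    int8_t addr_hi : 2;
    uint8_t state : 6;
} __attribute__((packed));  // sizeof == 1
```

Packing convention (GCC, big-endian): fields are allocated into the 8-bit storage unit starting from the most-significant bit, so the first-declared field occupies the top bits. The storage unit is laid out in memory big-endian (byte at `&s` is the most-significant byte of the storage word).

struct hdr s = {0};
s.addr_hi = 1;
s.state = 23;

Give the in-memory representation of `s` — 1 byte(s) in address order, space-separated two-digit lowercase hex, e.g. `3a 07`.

[6+:2] addr_hi=1 & 0x3 = 0x1; word=0x40
[0+:6] state=23 & 0x3f = 0x17; word=0x57
word = 0x57 → big-endian bytes:
  [0]=0x57

57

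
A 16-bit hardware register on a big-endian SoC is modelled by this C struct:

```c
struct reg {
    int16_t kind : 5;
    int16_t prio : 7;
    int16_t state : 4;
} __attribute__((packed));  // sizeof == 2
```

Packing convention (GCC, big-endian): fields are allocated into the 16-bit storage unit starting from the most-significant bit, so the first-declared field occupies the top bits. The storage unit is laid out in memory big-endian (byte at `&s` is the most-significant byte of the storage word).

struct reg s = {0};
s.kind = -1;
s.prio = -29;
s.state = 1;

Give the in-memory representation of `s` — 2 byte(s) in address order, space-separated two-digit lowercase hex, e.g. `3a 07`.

kind:5 = -1 → 0x1f << 11 → word 0xf800
prio:7 = -29 → 0x63 << 4 → word 0xfe30
state:4 = 1 → 0x1 << 0 → word 0xfe31
word = 0xfe31 → big-endian bytes:
  [0]=0xfe  [1]=0x31

fe 31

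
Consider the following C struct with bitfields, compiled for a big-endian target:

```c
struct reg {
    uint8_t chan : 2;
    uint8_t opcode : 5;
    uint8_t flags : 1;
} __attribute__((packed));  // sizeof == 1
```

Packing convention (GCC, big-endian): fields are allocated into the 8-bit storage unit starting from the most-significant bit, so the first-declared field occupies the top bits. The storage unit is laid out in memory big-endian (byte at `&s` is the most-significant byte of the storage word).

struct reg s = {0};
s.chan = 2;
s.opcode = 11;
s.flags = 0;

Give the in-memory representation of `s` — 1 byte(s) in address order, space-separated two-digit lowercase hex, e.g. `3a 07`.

96

chan (2b) val=2 bits=0x2 at bit 6: 0x80
opcode (5b) val=11 bits=0xb at bit 1: 0x96
flags (1b) val=0 bits=0x0 at bit 0: 0x96
word = 0x96 → big-endian bytes:
  [0]=0x96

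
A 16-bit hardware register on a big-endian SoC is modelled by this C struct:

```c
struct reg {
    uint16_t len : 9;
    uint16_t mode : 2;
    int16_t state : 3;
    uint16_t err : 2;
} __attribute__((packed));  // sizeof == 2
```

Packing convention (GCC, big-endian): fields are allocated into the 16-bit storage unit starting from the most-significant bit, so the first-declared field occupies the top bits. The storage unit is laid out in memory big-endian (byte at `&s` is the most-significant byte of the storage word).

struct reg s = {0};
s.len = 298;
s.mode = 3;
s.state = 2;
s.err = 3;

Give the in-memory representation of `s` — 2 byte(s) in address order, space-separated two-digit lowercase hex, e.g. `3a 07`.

[7+:9] len=298 & 0x1ff = 0x12a; word=0x9500
[5+:2] mode=3 & 0x3 = 0x3; word=0x9560
[2+:3] state=2 & 0x7 = 0x2; word=0x9568
[0+:2] err=3 & 0x3 = 0x3; word=0x956b
word = 0x956b → big-endian bytes:
  [0]=0x95  [1]=0x6b

95 6b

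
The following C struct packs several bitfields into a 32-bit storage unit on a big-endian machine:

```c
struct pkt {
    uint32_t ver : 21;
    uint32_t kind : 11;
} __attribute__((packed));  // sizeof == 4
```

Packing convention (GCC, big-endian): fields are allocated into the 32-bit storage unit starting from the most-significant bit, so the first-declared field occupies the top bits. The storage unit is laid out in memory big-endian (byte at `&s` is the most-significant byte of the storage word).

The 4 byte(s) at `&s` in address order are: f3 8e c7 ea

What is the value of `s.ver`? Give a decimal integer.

[0]=0xf3 [1]=0x8e [2]=0xc7 [3]=0xea (big-endian) → word 0xf38ec7ea
ver [11+:21] = (word>>11) & 0x1fffff = 1995224  ←
kind [0+:11] = (word>>0) & 0x7ff = 2026

1995224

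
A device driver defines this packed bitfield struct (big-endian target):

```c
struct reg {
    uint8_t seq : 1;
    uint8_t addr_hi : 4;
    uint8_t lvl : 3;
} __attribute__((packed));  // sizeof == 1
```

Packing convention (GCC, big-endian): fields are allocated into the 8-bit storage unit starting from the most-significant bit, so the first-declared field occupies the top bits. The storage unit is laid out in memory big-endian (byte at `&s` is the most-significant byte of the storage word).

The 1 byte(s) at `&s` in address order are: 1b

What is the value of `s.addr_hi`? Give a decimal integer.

3

[0]=0x1b (big-endian) → word 0x1b
seq [7+:1] = (word>>7) & 0x1 = 0
addr_hi [3+:4] = (word>>3) & 0xf = 3  ←
lvl [0+:3] = (word>>0) & 0x7 = 3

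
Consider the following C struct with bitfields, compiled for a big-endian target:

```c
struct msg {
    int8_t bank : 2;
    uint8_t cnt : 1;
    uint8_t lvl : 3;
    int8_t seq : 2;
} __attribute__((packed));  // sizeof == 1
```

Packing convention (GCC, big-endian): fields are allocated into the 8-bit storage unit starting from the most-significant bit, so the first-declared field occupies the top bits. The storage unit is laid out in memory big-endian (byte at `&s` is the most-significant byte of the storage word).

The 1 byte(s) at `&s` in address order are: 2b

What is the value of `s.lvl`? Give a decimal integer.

[0]=0x2b (big-endian) → word 0x2b
bank:2 @ bit 6 → (0x2b>>6)&0x3 = 0x0
cnt:1 @ bit 5 → (0x2b>>5)&0x1 = 0x1
lvl:3 @ bit 2 → (0x2b>>2)&0x7 = 0x2  ←
seq:2 @ bit 0 → (0x2b>>0)&0x3 = 0x3

2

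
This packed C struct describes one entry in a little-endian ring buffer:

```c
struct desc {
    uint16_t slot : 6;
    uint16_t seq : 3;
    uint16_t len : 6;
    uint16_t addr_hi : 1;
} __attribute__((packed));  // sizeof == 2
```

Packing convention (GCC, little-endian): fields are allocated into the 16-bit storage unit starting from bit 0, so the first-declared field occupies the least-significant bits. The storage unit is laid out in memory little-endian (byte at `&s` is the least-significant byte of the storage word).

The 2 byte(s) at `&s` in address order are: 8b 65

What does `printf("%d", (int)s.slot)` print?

11

[0]=0x8b [1]=0x65 (little-endian) → word 0x658b
slot:6 @ bit 0 → (0x658b>>0)&0x3f = 0xb  ←
seq:3 @ bit 6 → (0x658b>>6)&0x7 = 0x6
len:6 @ bit 9 → (0x658b>>9)&0x3f = 0x32
addr_hi:1 @ bit 15 → (0x658b>>15)&0x1 = 0x0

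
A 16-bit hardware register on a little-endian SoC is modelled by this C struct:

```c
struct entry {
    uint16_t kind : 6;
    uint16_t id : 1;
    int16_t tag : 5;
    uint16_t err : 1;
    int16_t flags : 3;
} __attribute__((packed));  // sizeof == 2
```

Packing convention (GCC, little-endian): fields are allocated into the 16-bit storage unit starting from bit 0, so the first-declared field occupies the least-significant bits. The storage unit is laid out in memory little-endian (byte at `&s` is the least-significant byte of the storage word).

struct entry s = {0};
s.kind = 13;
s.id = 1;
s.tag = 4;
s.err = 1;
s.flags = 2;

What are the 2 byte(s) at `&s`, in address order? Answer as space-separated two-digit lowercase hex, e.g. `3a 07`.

kind:6 = 13 → 0xd << 0 → word 0x000d
id:1 = 1 → 0x1 << 6 → word 0x004d
tag:5 = 4 → 0x4 << 7 → word 0x024d
err:1 = 1 → 0x1 << 12 → word 0x124d
flags:3 = 2 → 0x2 << 13 → word 0x524d
word = 0x524d → little-endian bytes:
  [0]=0x4d  [1]=0x52

4d 52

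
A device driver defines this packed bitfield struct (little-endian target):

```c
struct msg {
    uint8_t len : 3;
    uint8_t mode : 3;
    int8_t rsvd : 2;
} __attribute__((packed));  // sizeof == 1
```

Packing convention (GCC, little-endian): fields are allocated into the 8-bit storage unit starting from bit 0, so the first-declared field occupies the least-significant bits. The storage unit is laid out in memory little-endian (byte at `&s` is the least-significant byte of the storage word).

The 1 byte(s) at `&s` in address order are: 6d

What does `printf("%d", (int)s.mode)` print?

5

[0]=0x6d (little-endian) → word 0x6d
len:3 @ bit 0 → (0x6d>>0)&0x7 = 0x5
mode:3 @ bit 3 → (0x6d>>3)&0x7 = 0x5  ←
rsvd:2 @ bit 6 → (0x6d>>6)&0x3 = 0x1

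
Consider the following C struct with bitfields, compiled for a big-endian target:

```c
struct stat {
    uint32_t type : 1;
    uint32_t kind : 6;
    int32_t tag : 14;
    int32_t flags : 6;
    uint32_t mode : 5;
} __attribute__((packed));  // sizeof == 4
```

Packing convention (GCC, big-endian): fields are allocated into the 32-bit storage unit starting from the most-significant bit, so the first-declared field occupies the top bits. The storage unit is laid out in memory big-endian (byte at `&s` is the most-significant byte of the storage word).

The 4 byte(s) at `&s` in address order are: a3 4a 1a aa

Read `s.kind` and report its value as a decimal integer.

17

[0]=0xa3 [1]=0x4a [2]=0x1a [3]=0xaa (big-endian) → word 0xa34a1aaa
type [31+:1] = (word>>31) & 0x1 = 1
kind [25+:6] = (word>>25) & 0x3f = 17  ←
tag [11+:14] = (word>>11) & 0x3fff = 10563
flags [5+:6] = (word>>5) & 0x3f = 21
mode [0+:5] = (word>>0) & 0x1f = 10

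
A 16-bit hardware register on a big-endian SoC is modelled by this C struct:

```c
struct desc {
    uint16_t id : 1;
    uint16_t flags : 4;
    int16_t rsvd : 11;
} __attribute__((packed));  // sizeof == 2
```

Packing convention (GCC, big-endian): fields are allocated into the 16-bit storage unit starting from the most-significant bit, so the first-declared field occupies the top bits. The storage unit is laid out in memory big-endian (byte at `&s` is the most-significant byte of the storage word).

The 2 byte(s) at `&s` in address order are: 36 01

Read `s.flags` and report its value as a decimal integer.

6

[0]=0x36 [1]=0x01 (big-endian) → word 0x3601
id [15+:1] = (word>>15) & 0x1 = 0
flags [11+:4] = (word>>11) & 0xf = 6  ←
rsvd [0+:11] = (word>>0) & 0x7ff = 1537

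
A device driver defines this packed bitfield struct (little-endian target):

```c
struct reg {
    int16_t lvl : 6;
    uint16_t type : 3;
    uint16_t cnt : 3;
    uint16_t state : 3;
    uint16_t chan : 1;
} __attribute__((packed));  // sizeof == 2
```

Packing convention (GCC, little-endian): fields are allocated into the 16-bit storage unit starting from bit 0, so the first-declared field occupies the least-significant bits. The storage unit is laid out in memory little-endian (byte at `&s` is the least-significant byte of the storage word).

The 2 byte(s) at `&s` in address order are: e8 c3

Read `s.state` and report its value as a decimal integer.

4

[0]=0xe8 [1]=0xc3 (little-endian) → word 0xc3e8
lvl [0+:6] = (word>>0) & 0x3f = 40
type [6+:3] = (word>>6) & 0x7 = 7
cnt [9+:3] = (word>>9) & 0x7 = 1
state [12+:3] = (word>>12) & 0x7 = 4  ←
chan [15+:1] = (word>>15) & 0x1 = 1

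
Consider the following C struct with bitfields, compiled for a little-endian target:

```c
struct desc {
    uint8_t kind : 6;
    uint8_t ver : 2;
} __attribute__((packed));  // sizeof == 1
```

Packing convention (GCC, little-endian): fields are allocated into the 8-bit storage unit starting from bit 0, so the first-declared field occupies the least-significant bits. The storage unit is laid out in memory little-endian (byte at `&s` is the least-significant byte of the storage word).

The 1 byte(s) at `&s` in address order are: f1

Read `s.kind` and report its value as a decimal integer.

49

[0]=0xf1 (little-endian) → word 0xf1
kind:6 @ bit 0 → (0xf1>>0)&0x3f = 0x31  ←
ver:2 @ bit 6 → (0xf1>>6)&0x3 = 0x3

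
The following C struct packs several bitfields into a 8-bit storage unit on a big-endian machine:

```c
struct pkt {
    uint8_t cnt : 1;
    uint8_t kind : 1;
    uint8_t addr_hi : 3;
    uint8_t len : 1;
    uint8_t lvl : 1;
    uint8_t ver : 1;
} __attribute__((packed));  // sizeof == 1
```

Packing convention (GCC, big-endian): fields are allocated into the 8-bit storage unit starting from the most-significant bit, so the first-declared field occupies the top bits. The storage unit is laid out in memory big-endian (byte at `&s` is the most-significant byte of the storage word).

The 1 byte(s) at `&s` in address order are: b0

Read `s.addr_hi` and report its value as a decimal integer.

[0]=0xb0 (big-endian) → word 0xb0
cnt [7+:1] = (word>>7) & 0x1 = 1
kind [6+:1] = (word>>6) & 0x1 = 0
addr_hi [3+:3] = (word>>3) & 0x7 = 6  ←
len [2+:1] = (word>>2) & 0x1 = 0
lvl [1+:1] = (word>>1) & 0x1 = 0
ver [0+:1] = (word>>0) & 0x1 = 0

6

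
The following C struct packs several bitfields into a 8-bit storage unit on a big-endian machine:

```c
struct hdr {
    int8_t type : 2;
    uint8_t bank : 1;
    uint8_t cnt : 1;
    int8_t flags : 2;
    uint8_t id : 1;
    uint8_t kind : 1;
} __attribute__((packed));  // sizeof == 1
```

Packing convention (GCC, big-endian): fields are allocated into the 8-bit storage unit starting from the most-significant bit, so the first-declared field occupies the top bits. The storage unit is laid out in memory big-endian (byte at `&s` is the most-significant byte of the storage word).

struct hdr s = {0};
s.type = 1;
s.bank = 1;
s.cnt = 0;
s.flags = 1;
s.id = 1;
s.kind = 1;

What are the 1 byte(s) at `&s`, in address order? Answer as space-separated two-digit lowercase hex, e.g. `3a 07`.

67

[6+:2] type=1 & 0x3 = 0x1; word=0x40
[5+:1] bank=1 & 0x1 = 0x1; word=0x60
[4+:1] cnt=0 & 0x1 = 0x0; word=0x60
[2+:2] flags=1 & 0x3 = 0x1; word=0x64
[1+:1] id=1 & 0x1 = 0x1; word=0x66
[0+:1] kind=1 & 0x1 = 0x1; word=0x67
word = 0x67 → big-endian bytes:
  [0]=0x67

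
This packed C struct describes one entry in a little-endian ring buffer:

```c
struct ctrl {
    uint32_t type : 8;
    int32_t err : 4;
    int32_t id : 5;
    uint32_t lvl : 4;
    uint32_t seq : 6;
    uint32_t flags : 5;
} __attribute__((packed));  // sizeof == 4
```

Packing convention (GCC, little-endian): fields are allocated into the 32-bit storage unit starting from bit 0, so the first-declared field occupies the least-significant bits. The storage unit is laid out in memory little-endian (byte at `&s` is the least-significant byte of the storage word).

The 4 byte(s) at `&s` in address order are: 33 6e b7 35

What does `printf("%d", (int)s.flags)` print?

6

[0]=0x33 [1]=0x6e [2]=0xb7 [3]=0x35 (little-endian) → word 0x35b76e33
type [0+:8] = (word>>0) & 0xff = 51
err [8+:4] = (word>>8) & 0xf = 14
id [12+:5] = (word>>12) & 0x1f = 22
lvl [17+:4] = (word>>17) & 0xf = 11
seq [21+:6] = (word>>21) & 0x3f = 45
flags [27+:5] = (word>>27) & 0x1f = 6  ←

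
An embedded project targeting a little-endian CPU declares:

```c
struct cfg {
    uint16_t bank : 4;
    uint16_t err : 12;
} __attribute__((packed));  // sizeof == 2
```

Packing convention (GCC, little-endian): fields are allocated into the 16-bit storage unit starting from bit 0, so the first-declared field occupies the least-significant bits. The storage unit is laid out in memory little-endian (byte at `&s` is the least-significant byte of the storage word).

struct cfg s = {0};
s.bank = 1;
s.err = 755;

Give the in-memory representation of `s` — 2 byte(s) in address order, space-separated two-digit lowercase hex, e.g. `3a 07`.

bank:4 = 1 → 0x1 << 0 → word 0x0001
err:12 = 755 → 0x2f3 << 4 → word 0x2f31
word = 0x2f31 → little-endian bytes:
  [0]=0x31  [1]=0x2f

31 2f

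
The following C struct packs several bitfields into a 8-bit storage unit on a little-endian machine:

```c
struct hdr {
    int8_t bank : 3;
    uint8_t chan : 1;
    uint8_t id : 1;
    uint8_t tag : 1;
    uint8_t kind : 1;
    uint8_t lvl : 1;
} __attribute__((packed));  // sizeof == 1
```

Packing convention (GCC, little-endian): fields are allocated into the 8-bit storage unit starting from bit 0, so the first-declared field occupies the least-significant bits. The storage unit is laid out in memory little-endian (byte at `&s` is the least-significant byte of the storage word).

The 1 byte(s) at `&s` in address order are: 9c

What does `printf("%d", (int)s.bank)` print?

-4

[0]=0x9c (little-endian) → word 0x9c
bank [0+:3] = (word>>0) & 0x7 = 4  ←
chan [3+:1] = (word>>3) & 0x1 = 1
id [4+:1] = (word>>4) & 0x1 = 1
tag [5+:1] = (word>>5) & 0x1 = 0
kind [6+:1] = (word>>6) & 0x1 = 0
lvl [7+:1] = (word>>7) & 0x1 = 1
bank signed 3b, MSB=1: 4 - 8 = -4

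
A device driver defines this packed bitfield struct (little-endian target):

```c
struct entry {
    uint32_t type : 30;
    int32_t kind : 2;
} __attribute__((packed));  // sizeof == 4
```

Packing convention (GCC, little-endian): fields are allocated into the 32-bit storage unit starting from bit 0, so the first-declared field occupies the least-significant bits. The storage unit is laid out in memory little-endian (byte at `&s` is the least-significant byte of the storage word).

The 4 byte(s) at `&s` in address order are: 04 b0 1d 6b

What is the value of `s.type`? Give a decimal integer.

723365892

[0]=0x04 [1]=0xb0 [2]=0x1d [3]=0x6b (little-endian) → word 0x6b1db004
type [0+:30] = (word>>0) & 0x3fffffff = 723365892  ←
kind [30+:2] = (word>>30) & 0x3 = 1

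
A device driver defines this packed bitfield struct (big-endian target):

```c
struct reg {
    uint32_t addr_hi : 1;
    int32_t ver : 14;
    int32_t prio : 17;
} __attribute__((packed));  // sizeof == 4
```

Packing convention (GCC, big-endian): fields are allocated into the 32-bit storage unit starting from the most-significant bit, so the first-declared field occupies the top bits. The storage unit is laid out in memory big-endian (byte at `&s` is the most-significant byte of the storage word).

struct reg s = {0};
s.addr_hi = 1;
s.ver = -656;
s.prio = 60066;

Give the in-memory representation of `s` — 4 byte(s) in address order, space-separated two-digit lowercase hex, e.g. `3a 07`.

addr_hi (1b) val=1 bits=0x1 at bit 31: 0x80000000
ver (14b) val=-656 bits=0x3d70 at bit 17: 0xfae00000
prio (17b) val=60066 bits=0xeaa2 at bit 0: 0xfae0eaa2
word = 0xfae0eaa2 → big-endian bytes:
  [0]=0xfa  [1]=0xe0  [2]=0xea  [3]=0xa2

fa e0 ea a2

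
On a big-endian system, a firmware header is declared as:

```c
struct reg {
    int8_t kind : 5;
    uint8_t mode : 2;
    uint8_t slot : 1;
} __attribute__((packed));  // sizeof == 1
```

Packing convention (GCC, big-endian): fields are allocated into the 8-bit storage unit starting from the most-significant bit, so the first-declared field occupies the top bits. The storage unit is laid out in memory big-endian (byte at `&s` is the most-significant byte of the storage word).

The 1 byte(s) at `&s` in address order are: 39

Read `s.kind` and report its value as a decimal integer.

7

[0]=0x39 (big-endian) → word 0x39
kind:5 @ bit 3 → (0x39>>3)&0x1f = 0x7  ←
mode:2 @ bit 1 → (0x39>>1)&0x3 = 0x0
slot:1 @ bit 0 → (0x39>>0)&0x1 = 0x1
kind signed 5b, MSB=0: value = 7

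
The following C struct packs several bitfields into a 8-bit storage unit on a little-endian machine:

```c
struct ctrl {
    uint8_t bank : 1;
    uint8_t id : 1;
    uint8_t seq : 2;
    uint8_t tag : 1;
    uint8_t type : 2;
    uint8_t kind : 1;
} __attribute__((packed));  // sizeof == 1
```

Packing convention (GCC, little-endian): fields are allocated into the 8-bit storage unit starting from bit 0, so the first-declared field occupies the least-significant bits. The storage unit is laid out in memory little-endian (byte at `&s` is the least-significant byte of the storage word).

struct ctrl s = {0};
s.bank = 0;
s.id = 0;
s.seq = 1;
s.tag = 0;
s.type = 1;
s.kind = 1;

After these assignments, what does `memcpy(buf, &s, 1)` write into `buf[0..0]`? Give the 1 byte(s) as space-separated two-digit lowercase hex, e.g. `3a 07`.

[0+:1] bank=0 & 0x1 = 0x0; word=0x00
[1+:1] id=0 & 0x1 = 0x0; word=0x00
[2+:2] seq=1 & 0x3 = 0x1; word=0x04
[4+:1] tag=0 & 0x1 = 0x0; word=0x04
[5+:2] type=1 & 0x3 = 0x1; word=0x24
[7+:1] kind=1 & 0x1 = 0x1; word=0xa4
word = 0xa4 → little-endian bytes:
  [0]=0xa4

a4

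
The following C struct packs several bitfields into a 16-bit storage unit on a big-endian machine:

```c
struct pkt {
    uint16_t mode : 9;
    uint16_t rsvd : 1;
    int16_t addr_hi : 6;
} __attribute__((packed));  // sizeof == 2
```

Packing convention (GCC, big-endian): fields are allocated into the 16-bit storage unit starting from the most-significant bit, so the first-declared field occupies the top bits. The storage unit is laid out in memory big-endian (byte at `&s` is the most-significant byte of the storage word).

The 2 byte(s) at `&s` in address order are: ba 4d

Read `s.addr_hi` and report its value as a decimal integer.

[0]=0xba [1]=0x4d (big-endian) → word 0xba4d
mode:9 @ bit 7 → (0xba4d>>7)&0x1ff = 0x174
rsvd:1 @ bit 6 → (0xba4d>>6)&0x1 = 0x1
addr_hi:6 @ bit 0 → (0xba4d>>0)&0x3f = 0xd  ←
addr_hi signed 6b, MSB=0: value = 13

13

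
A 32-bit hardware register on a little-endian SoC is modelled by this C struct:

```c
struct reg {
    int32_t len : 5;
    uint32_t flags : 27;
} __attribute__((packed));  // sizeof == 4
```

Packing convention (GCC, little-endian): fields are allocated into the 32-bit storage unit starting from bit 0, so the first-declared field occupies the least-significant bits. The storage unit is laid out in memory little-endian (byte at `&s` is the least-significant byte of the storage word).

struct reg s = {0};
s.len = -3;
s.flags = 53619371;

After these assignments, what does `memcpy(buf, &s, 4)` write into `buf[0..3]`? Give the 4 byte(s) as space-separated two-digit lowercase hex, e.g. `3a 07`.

len:5 = -3 → 0x1d << 0 → word 0x0000001d
flags:27 = 53619371 → 0x3322aab << 5 → word 0x6645557d
word = 0x6645557d → little-endian bytes:
  [0]=0x7d  [1]=0x55  [2]=0x45  [3]=0x66

7d 55 45 66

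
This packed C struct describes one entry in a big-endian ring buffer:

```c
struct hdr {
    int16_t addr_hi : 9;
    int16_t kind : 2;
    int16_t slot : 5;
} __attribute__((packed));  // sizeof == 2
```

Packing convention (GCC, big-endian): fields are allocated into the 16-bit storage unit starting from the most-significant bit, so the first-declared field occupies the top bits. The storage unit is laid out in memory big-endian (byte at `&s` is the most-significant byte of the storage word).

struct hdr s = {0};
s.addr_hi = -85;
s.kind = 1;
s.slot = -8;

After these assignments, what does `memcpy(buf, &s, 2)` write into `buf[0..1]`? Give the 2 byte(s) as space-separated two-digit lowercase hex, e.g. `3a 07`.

addr_hi:9 = -85 → 0x1ab << 7 → word 0xd580
kind:2 = 1 → 0x1 << 5 → word 0xd5a0
slot:5 = -8 → 0x18 << 0 → word 0xd5b8
word = 0xd5b8 → big-endian bytes:
  [0]=0xd5  [1]=0xb8

d5 b8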